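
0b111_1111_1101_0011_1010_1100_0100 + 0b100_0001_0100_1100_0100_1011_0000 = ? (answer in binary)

0b1100000100011111111101110100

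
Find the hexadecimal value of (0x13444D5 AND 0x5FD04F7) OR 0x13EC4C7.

0x13444D5 AND 0x5FD04F7 = 0x13404D5.
Then OR with 0x13EC4C7.

0x13EC4D7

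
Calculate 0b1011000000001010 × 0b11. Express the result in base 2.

Multiply each base-2 digit by 3, carrying:
  0×3 = 0 → write 0
  1×3 = 3 → write 1 carry 1
  0×3+1 = 1 → write 1
  1×3 = 3 → write 1 carry 1
  0×3+1 = 1 → write 1
  0×3 = 0 → write 0
  0×3 = 0 → write 0
  0×3 = 0 → write 0
  0×3 = 0 → write 0
  0×3 = 0 → write 0
  0×3 = 0 → write 0
  0×3 = 0 → write 0
  1×3 = 3 → write 1 carry 1
  1×3+1 = 4 → write 0 carry 2
  0×3+2 = 2 → write 0 carry 1
  1×3+1 = 4 → write 0 carry 2
  remaining carry: 10

0b100001000000011110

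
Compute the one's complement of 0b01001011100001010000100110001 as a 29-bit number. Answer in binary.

Invert each bit: 01001011100001010000100110001 → 10110100011110101111011001110.

0b10110100011110101111011001110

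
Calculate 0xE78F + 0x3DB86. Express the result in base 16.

0x4C315

Add column by column in base 16, right to left:
  F+6 = 5 carry 1
  8+8+1 = 1 carry 1
  7+B+1 = 3 carry 1
  E+D+1 = C carry 1
  0+3+1 = 4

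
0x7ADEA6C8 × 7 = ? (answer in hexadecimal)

Multiply each base-16 digit by 7, carrying:
  8×7 = 56 → write 8 carry 3
  C×7+3 = 87 → write 7 carry 5
  6×7+5 = 47 → write F carry 2
  A×7+2 = 72 → write 8 carry 4
  E×7+4 = 102 → write 6 carry 6
  D×7+6 = 97 → write 1 carry 6
  A×7+6 = 76 → write C carry 4
  7×7+4 = 53 → write 5 carry 3
  remaining carry: 3

0x35C168F78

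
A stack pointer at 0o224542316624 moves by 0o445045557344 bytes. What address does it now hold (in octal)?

0o671610076170

Add column by column in base 8, right to left:
  4+4 = 0 carry 1
  2+4+1 = 7
  6+3 = 1 carry 1
  6+7+1 = 6 carry 1
  1+5+1 = 7
  3+5 = 0 carry 1
  2+5+1 = 0 carry 1
  4+4+1 = 1 carry 1
  5+0+1 = 6
  4+5 = 1 carry 1
  2+4+1 = 7
  2+4 = 6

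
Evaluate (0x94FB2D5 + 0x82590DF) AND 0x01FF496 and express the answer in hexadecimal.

Add column by column in base 16, right to left:
  5+F = 4 carry 1
  D+D+1 = B carry 1
  2+0+1 = 3
  B+9 = 4 carry 1
  F+5+1 = 5 carry 1
  4+2+1 = 7
  9+8 = 1 carry 1
  final carry 1
Sum = 0x117543B4; now AND with 0x01FF496:
  1&0=0, 1&0=0, 7&1=1, 5&F=5, 4&F=4, 3&4=0, B&9=9, 4&6=4

0x154094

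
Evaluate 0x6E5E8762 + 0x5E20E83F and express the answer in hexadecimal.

0xCC7F6FA1

Add column by column in base 16, right to left:
  2+F = 1 carry 1
  6+3+1 = A
  7+8 = F
  8+E = 6 carry 1
  E+0+1 = F
  5+2 = 7
  E+E = C carry 1
  6+5+1 = C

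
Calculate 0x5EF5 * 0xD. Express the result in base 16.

0x4D271

Multiply each base-16 digit by 13, carrying:
  5×13 = 65 → write 1 carry 4
  F×13+4 = 199 → write 7 carry 12
  E×13+12 = 194 → write 2 carry 12
  5×13+12 = 77 → write D carry 4
  remaining carry: 4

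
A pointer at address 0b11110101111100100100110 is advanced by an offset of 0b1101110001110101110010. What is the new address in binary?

Add column by column in base 2, right to left:
  0+0 = 0
  1+1 = 0 carry 1
  1+0+1 = 0 carry 1
  0+0+1 = 1
  0+1 = 1
  1+1 = 0 carry 1
  0+1+1 = 0 carry 1
  0+0+1 = 1
  1+1 = 0 carry 1
  0+0+1 = 1
  0+1 = 1
  1+1 = 0 carry 1
  1+1+1 = 1 carry 1
  1+0+1 = 0 carry 1
  1+0+1 = 0 carry 1
  1+0+1 = 0 carry 1
  0+1+1 = 0 carry 1
  1+1+1 = 1 carry 1
  0+1+1 = 0 carry 1
  1+0+1 = 0 carry 1
  1+1+1 = 1 carry 1
  1+1+1 = 1 carry 1
  1+0+1 = 0 carry 1
  final carry 1

0b101100100001011010011000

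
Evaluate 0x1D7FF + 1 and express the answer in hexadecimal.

The trailing 2 digits are F (max in base 16), so adding 1 cascades: they roll to 0 and the next digit up increments.

0x1D800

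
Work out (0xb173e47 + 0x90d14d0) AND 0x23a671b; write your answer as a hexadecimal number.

Add column by column in base 16, right to left:
  7+0 = 7
  4+d = 1 carry 1
  e+4+1 = 3 carry 1
  3+1+1 = 5
  7+d = 4 carry 1
  1+0+1 = 2
  b+9 = 4 carry 1
  final carry 1
Sum = 0x14245317; now AND with 0x23a671b:
  1&0=0, 4&2=0, 2&3=2, 4&a=0, 5&6=4, 3&7=3, 1&1=1, 7&b=3

0x204313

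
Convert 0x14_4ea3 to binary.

Expand each hex digit to 4 bits: 1=0001 4=0100 4=0100 e=1110 a=1010 3=0011.

0b101000100111010100011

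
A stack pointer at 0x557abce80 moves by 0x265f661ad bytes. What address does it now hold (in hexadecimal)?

Add column by column in base 16, right to left:
  0+d = d
  8+a = 2 carry 1
  e+1+1 = 0 carry 1
  c+6+1 = 3 carry 1
  b+6+1 = 2 carry 1
  a+f+1 = a carry 1
  7+5+1 = d
  5+6 = b
  5+2 = 7

0x7bda2302d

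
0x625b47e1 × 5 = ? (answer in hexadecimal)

0x1ebc86765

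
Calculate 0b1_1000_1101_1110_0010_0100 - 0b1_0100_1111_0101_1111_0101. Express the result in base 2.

0b111110100000101111

Subtract column by column in base 2:
  0-1 → 1 (borrow)
  0-0-1 → 1 (borrow)
  1-1-1 → 1 (borrow)
  0-0-1 → 1 (borrow)
  0-1-1 → 0 (borrow)
  1-1-1 → 1 (borrow)
  0-1-1 → 0 (borrow)
  0-1-1 → 0 (borrow)
  0-1-1 → 0 (borrow)
  1-0-1 → 0
  1-1 → 0
  1-0 → 1
  1-1 → 0
  0-1 → 1 (borrow)
  1-1-1 → 1 (borrow)
  1-1-1 → 1 (borrow)
  0-0-1 → 1 (borrow)
  0-0-1 → 1 (borrow)
  0-1-1 → 0 (borrow)
  1-0-1 → 0
  1-1 → 0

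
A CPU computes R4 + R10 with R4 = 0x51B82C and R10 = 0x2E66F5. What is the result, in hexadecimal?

0x801F21

Add column by column in base 16, right to left:
  C+5 = 1 carry 1
  2+F+1 = 2 carry 1
  8+6+1 = F
  B+6 = 1 carry 1
  1+E+1 = 0 carry 1
  5+2+1 = 8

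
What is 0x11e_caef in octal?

0o107545357

Expand each hex digit to 4 bits: 1=0001 1=0001 e=1110 c=1100 a=1010 e=1110 f=1111.
Group the bits in threes: 001 000 111 101 100 101 011 101 111 → 107545357.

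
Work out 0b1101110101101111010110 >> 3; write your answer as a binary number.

0b1101110101101111010

Right shift by 3: drop the 3 least-significant bits.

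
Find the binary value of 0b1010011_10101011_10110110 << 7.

0b101001110101011101101100000000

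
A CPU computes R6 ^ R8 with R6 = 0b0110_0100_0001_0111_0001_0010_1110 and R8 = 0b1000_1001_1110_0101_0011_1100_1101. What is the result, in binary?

XOR bit by bit (1 where the bits differ):
  0110010000010111000100101110
^ 1000100111100101001111001101
= 1110110111110010001011100011

0b1110110111110010001011100011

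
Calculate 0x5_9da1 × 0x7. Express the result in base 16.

0x274f67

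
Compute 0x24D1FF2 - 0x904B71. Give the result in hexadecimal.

0x1BCD481

Subtract column by column in base 16:
  2-1 → 1
  F-7 → 8
  F-B → 4
  1-4 → D (borrow)
  D-0-1 → C
  4-9 → B (borrow)
  2-0-1 → 1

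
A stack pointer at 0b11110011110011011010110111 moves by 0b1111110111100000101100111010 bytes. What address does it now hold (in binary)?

0b10011101011010100000111110001

Add column by column in base 2, right to left:
  1+0 = 1
  1+1 = 0 carry 1
  1+0+1 = 0 carry 1
  0+1+1 = 0 carry 1
  1+1+1 = 1 carry 1
  1+1+1 = 1 carry 1
  0+0+1 = 1
  1+0 = 1
  0+1 = 1
  1+1 = 0 carry 1
  1+0+1 = 0 carry 1
  0+1+1 = 0 carry 1
  1+0+1 = 0 carry 1
  1+0+1 = 0 carry 1
  0+0+1 = 1
  0+0 = 0
  1+0 = 1
  1+1 = 0 carry 1
  1+1+1 = 1 carry 1
  1+1+1 = 1 carry 1
  0+1+1 = 0 carry 1
  0+0+1 = 1
  1+1 = 0 carry 1
  1+1+1 = 1 carry 1
  1+1+1 = 1 carry 1
  1+1+1 = 1 carry 1
  0+1+1 = 0 carry 1
  0+1+1 = 0 carry 1
  final carry 1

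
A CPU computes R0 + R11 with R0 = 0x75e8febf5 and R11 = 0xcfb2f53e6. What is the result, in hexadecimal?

0x1459bf3fdb

Add column by column in base 16, right to left:
  5+6 = b
  f+e = d carry 1
  b+3+1 = f
  e+5 = 3 carry 1
  f+f+1 = f carry 1
  8+2+1 = b
  e+b = 9 carry 1
  5+f+1 = 5 carry 1
  7+c+1 = 4 carry 1
  final carry 1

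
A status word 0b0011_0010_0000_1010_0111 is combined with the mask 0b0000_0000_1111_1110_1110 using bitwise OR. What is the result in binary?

0b00110010111111101111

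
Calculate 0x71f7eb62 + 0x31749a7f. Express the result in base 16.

0xa36c85e1

Add column by column in base 16, right to left:
  2+f = 1 carry 1
  6+7+1 = e
  b+a = 5 carry 1
  e+9+1 = 8 carry 1
  7+4+1 = c
  f+7 = 6 carry 1
  1+1+1 = 3
  7+3 = a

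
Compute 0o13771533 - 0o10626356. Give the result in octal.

0o3143155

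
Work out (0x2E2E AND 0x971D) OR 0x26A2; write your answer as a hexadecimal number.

0x26AE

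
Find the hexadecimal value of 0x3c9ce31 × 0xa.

Multiply each base-16 digit by 10, carrying:
  1×10 = 10 → write a
  3×10 = 30 → write e carry 1
  e×10+1 = 141 → write d carry 8
  c×10+8 = 128 → write 0 carry 8
  9×10+8 = 98 → write 2 carry 6
  c×10+6 = 126 → write e carry 7
  3×10+7 = 37 → write 5 carry 2
  remaining carry: 2

0x25e20dea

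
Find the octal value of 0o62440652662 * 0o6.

Multiply each base-8 digit by 6, carrying:
  2×6 = 12 → write 4 carry 1
  6×6+1 = 37 → write 5 carry 4
  6×6+4 = 40 → write 0 carry 5
  2×6+5 = 17 → write 1 carry 2
  5×6+2 = 32 → write 0 carry 4
  6×6+4 = 40 → write 0 carry 5
  0×6+5 = 5 → write 5
  4×6 = 24 → write 0 carry 3
  4×6+3 = 27 → write 3 carry 3
  2×6+3 = 15 → write 7 carry 1
  6×6+1 = 37 → write 5 carry 4
  remaining carry: 4

0o457305001054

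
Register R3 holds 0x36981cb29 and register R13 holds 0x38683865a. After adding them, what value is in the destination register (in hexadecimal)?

0x6f0055183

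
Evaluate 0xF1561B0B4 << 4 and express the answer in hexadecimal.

0xF1561B0B40

Shifting left by 4 bits = 1 hex digit: append 1 zero.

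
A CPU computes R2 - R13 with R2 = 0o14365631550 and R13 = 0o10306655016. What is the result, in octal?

Subtract column by column in base 8:
  0-6 → 2 (borrow)
  5-1-1 → 3
  5-0 → 5
  1-5 → 4 (borrow)
  3-5-1 → 5 (borrow)
  6-6-1 → 7 (borrow)
  5-6-1 → 6 (borrow)
  6-0-1 → 5
  3-3 → 0
  4-0 → 4
  1-1 → 0

0o4056754532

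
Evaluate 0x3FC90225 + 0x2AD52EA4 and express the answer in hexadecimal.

0x6A9E30C9

Add column by column in base 16, right to left:
  5+4 = 9
  2+A = C
  2+E = 0 carry 1
  0+2+1 = 3
  9+5 = E
  C+D = 9 carry 1
  F+A+1 = A carry 1
  3+2+1 = 6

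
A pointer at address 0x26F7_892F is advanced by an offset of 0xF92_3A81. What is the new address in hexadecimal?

0x3689C3B0

Add column by column in base 16, right to left:
  F+1 = 0 carry 1
  2+8+1 = B
  9+A = 3 carry 1
  8+3+1 = C
  7+2 = 9
  F+9 = 8 carry 1
  6+F+1 = 6 carry 1
  2+0+1 = 3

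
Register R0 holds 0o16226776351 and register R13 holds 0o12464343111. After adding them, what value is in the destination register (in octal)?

Add column by column in base 8, right to left:
  1+1 = 2
  5+1 = 6
  3+1 = 4
  6+3 = 1 carry 1
  7+4+1 = 4 carry 1
  7+3+1 = 3 carry 1
  6+4+1 = 3 carry 1
  2+6+1 = 1 carry 1
  2+4+1 = 7
  6+2 = 0 carry 1
  1+1+1 = 3

0o30713341462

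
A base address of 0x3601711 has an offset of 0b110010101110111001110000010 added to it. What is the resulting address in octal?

0o1155705223

0x3601711 = 0o330013421 in octal.
0b110010101110111001110000010 = 0o625671602 in octal.
Add column by column in base 8, right to left:
  1+2 = 3
  2+0 = 2
  4+6 = 2 carry 1
  3+1+1 = 5
  1+7 = 0 carry 1
  0+6+1 = 7
  0+5 = 5
  3+2 = 5
  3+6 = 1 carry 1
  final carry 1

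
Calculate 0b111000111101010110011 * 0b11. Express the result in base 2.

Multiply each base-2 digit by 3, carrying:
  1×3 = 3 → write 1 carry 1
  1×3+1 = 4 → write 0 carry 2
  0×3+2 = 2 → write 0 carry 1
  0×3+1 = 1 → write 1
  1×3 = 3 → write 1 carry 1
  1×3+1 = 4 → write 0 carry 2
  0×3+2 = 2 → write 0 carry 1
  1×3+1 = 4 → write 0 carry 2
  0×3+2 = 2 → write 0 carry 1
  1×3+1 = 4 → write 0 carry 2
  0×3+2 = 2 → write 0 carry 1
  1×3+1 = 4 → write 0 carry 2
  1×3+2 = 5 → write 1 carry 2
  1×3+2 = 5 → write 1 carry 2
  1×3+2 = 5 → write 1 carry 2
  0×3+2 = 2 → write 0 carry 1
  0×3+1 = 1 → write 1
  0×3 = 0 → write 0
  1×3 = 3 → write 1 carry 1
  1×3+1 = 4 → write 0 carry 2
  1×3+2 = 5 → write 1 carry 2
  remaining carry: 10

0b10101010111000000011001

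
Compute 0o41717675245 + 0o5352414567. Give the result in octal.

Add column by column in base 8, right to left:
  5+7 = 4 carry 1
  4+6+1 = 3 carry 1
  2+5+1 = 0 carry 1
  5+4+1 = 2 carry 1
  7+1+1 = 1 carry 1
  6+4+1 = 3 carry 1
  7+2+1 = 2 carry 1
  1+5+1 = 7
  7+3 = 2 carry 1
  1+5+1 = 7
  4+0 = 4

0o47272312034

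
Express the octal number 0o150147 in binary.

0b1101000001100111

Each octal digit is 3 bits: 1=001 5=101 0=000 1=001 4=100 7=111.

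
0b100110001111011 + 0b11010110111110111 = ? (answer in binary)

0b11111101001110010

Add column by column in base 2, right to left:
  1+1 = 0 carry 1
  1+1+1 = 1 carry 1
  0+1+1 = 0 carry 1
  1+0+1 = 0 carry 1
  1+1+1 = 1 carry 1
  1+1+1 = 1 carry 1
  1+1+1 = 1 carry 1
  0+1+1 = 0 carry 1
  0+1+1 = 0 carry 1
  0+0+1 = 1
  1+1 = 0 carry 1
  1+1+1 = 1 carry 1
  0+0+1 = 1
  0+1 = 1
  1+0 = 1
  0+1 = 1
  0+1 = 1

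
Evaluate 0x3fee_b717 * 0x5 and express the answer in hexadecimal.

Multiply each base-16 digit by 5, carrying:
  7×5 = 35 → write 3 carry 2
  1×5+2 = 7 → write 7
  7×5 = 35 → write 3 carry 2
  b×5+2 = 57 → write 9 carry 3
  e×5+3 = 73 → write 9 carry 4
  e×5+4 = 74 → write a carry 4
  f×5+4 = 79 → write f carry 4
  3×5+4 = 19 → write 3 carry 1
  remaining carry: 1

0x13fa99373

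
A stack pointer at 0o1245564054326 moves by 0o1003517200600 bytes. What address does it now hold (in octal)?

0o2251303255126

Add column by column in base 8, right to left:
  6+0 = 6
  2+0 = 2
  3+6 = 1 carry 1
  4+0+1 = 5
  5+0 = 5
  0+2 = 2
  4+7 = 3 carry 1
  6+1+1 = 0 carry 1
  5+5+1 = 3 carry 1
  5+3+1 = 1 carry 1
  4+0+1 = 5
  2+0 = 2
  1+1 = 2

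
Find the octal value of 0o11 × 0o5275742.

Multiply each base-8 digit by 9, carrying:
  2×9 = 18 → write 2 carry 2
  4×9+2 = 38 → write 6 carry 4
  7×9+4 = 67 → write 3 carry 8
  5×9+8 = 53 → write 5 carry 6
  7×9+6 = 69 → write 5 carry 8
  2×9+8 = 26 → write 2 carry 3
  5×9+3 = 48 → write 0 carry 6
  remaining carry: 6

0o60255362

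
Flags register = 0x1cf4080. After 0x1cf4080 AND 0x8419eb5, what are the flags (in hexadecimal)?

0x0410080

AND each hex digit independently (no carries):
  1&8=0, c&4=4, f&1=1, 4&9=0, 0&e=0, 8&b=8, 0&5=0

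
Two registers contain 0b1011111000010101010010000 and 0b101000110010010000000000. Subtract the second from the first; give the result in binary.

0b110110010000011010010000

Subtract column by column in base 2:
  0-0 → 0
  0-0 → 0
  0-0 → 0
  0-0 → 0
  1-0 → 1
  0-0 → 0
  0-0 → 0
  1-0 → 1
  0-0 → 0
  1-0 → 1
  0-1 → 1 (borrow)
  1-0-1 → 0
  0-0 → 0
  1-1 → 0
  0-0 → 0
  0-0 → 0
  0-1 → 1 (borrow)
  0-1-1 → 0 (borrow)
  1-0-1 → 0
  1-0 → 1
  1-0 → 1
  1-1 → 0
  1-0 → 1
  0-1 → 1 (borrow)
  1-0-1 → 0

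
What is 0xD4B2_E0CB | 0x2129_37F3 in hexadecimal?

OR each hex digit independently (no carries):
  D|2=F, 4|1=5, B|2=B, 2|9=B, E|3=F, 0|7=7, C|F=F, B|3=B

0xF5BBF7FB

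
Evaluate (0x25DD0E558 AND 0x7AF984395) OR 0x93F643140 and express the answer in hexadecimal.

0x25DD0E558 AND 0x7AF984395 = 0x20D904110.
Then OR with 0x93F643140.

0xB3FF47150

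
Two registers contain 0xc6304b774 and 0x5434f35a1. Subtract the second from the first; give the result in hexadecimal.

0x71fb581d3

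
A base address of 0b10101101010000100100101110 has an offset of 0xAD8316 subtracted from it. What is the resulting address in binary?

0xAD8316 = 0b101011011000001100010110 in binary.
Subtract column by column in base 2:
  0-0 → 0
  1-1 → 0
  1-1 → 0
  1-0 → 1
  0-1 → 1 (borrow)
  1-0-1 → 0
  0-0 → 0
  0-0 → 0
  1-1 → 0
  0-1 → 1 (borrow)
  0-0-1 → 1 (borrow)
  1-0-1 → 0
  0-0 → 0
  0-0 → 0
  0-0 → 0
  0-1 → 1 (borrow)
  1-1-1 → 1 (borrow)
  0-0-1 → 1 (borrow)
  1-1-1 → 1 (borrow)
  0-1-1 → 0 (borrow)
  1-0-1 → 0
  1-1 → 0
  0-0 → 0
  1-1 → 0
  0-0 → 0
  1-0 → 1

0b10000001111000011000011000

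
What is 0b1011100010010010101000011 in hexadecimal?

Group the bits into nibbles: 0001 0111 0001 0010 0101 0100 0011 → 1712543.

0x1712543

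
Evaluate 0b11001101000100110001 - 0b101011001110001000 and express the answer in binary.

Subtract column by column in base 2:
  1-0 → 1
  0-0 → 0
  0-0 → 0
  0-1 → 1 (borrow)
  1-0-1 → 0
  1-0 → 1
  0-0 → 0
  0-1 → 1 (borrow)
  1-1-1 → 1 (borrow)
  0-1-1 → 0 (borrow)
  0-0-1 → 1 (borrow)
  0-0-1 → 1 (borrow)
  1-1-1 → 1 (borrow)
  0-1-1 → 0 (borrow)
  1-0-1 → 0
  1-1 → 0
  0-0 → 0
  0-1 → 1 (borrow)
  1-0-1 → 0
  1-0 → 1

0b10100001110110101001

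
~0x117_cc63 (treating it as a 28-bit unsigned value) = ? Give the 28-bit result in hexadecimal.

0xee8339c

Each hex digit d becomes f−d:
  1→e, 1→e, 7→8, c→3, c→3, 6→9, 3→c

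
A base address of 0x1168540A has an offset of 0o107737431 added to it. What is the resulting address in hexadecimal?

0o107737431 = 0x11FBF19 in hexadecimal.
Add column by column in base 16, right to left:
  A+9 = 3 carry 1
  0+1+1 = 2
  4+F = 3 carry 1
  5+B+1 = 1 carry 1
  8+F+1 = 8 carry 1
  6+1+1 = 8
  1+1 = 2
  1+0 = 1

0x12881323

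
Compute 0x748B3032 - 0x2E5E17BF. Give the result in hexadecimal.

Subtract column by column in base 16:
  2-F → 3 (borrow)
  3-B-1 → 7 (borrow)
  0-7-1 → 8 (borrow)
  3-1-1 → 1
  B-E → D (borrow)
  8-5-1 → 2
  4-E → 6 (borrow)
  7-2-1 → 4

0x462D1873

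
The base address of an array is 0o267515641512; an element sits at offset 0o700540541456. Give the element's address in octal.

0o1170256403170

Add column by column in base 8, right to left:
  2+6 = 0 carry 1
  1+5+1 = 7
  5+4 = 1 carry 1
  1+1+1 = 3
  4+4 = 0 carry 1
  6+5+1 = 4 carry 1
  5+0+1 = 6
  1+4 = 5
  5+5 = 2 carry 1
  7+0+1 = 0 carry 1
  6+0+1 = 7
  2+7 = 1 carry 1
  final carry 1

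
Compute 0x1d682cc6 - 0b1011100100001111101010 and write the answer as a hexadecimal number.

0x1d39e8dc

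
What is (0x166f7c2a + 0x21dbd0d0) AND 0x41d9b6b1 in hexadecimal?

Add column by column in base 16, right to left:
  a+0 = a
  2+d = f
  c+0 = c
  7+d = 4 carry 1
  f+b+1 = b carry 1
  6+d+1 = 4 carry 1
  6+1+1 = 8
  1+2 = 3
Sum = 0x384b4cfa; now AND with 0x41d9b6b1:
  3&4=0, 8&1=0, 4&d=4, b&9=9, 4&b=0, c&6=4, f&b=b, a&1=0

0x4904b0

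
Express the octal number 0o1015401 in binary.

0b1000001101100000001

Each octal digit is 3 bits: 1=001 0=000 1=001 5=101 4=100 0=000 1=001.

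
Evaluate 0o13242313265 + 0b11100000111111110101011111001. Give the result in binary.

0o13242313265 = 0b1011010100010011001011010110101 in binary.
Add column by column in base 2, right to left:
  1+1 = 0 carry 1
  0+0+1 = 1
  1+0 = 1
  0+1 = 1
  1+1 = 0 carry 1
  1+1+1 = 1 carry 1
  0+1+1 = 0 carry 1
  1+1+1 = 1 carry 1
  0+0+1 = 1
  1+1 = 0 carry 1
  1+0+1 = 0 carry 1
  0+1+1 = 0 carry 1
  1+0+1 = 0 carry 1
  0+1+1 = 0 carry 1
  0+1+1 = 0 carry 1
  1+1+1 = 1 carry 1
  1+1+1 = 1 carry 1
  0+1+1 = 0 carry 1
  0+1+1 = 0 carry 1
  1+1+1 = 1 carry 1
  0+1+1 = 0 carry 1
  0+0+1 = 1
  0+0 = 0
  1+0 = 1
  0+0 = 0
  1+0 = 1
  0+1 = 1
  1+1 = 0 carry 1
  1+1+1 = 1 carry 1
  0+0+1 = 1
  1+0 = 1

0b1110110101010011000000110101110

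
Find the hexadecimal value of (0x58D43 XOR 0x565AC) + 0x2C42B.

0x3AD1A

First 0x58D43 XOR 0x565AC = 0x0E8EF.
Add column by column in base 16, right to left:
  F+B = A carry 1
  E+2+1 = 1 carry 1
  8+4+1 = D
  E+C = A carry 1
  0+2+1 = 3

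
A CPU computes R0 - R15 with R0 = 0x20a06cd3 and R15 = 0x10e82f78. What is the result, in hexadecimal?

0xfb83d5b

Subtract column by column in base 16:
  3-8 → b (borrow)
  d-7-1 → 5
  c-f → d (borrow)
  6-2-1 → 3
  0-8 → 8 (borrow)
  a-e-1 → b (borrow)
  0-0-1 → f (borrow)
  2-1-1 → 0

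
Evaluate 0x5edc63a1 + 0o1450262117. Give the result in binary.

0b1101011011111011100011111110000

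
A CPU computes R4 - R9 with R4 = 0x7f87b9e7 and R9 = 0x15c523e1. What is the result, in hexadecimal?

Subtract column by column in base 16:
  7-1 → 6
  e-e → 0
  9-3 → 6
  b-2 → 9
  7-5 → 2
  8-c → c (borrow)
  f-5-1 → 9
  7-1 → 6

0x69c29606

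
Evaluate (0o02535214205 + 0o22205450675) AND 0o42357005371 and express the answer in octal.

0o342005100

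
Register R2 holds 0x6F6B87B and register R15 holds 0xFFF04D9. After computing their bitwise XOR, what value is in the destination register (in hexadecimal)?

0x909BCA2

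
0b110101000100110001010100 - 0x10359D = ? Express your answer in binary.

0x10359D = 0b100000011010110011101 in binary.
Subtract column by column in base 2:
  0-1 → 1 (borrow)
  0-0-1 → 1 (borrow)
  1-1-1 → 1 (borrow)
  0-1-1 → 0 (borrow)
  1-1-1 → 1 (borrow)
  0-0-1 → 1 (borrow)
  1-0-1 → 0
  0-1 → 1 (borrow)
  0-1-1 → 0 (borrow)
  0-0-1 → 1 (borrow)
  1-1-1 → 1 (borrow)
  1-0-1 → 0
  0-1 → 1 (borrow)
  0-1-1 → 0 (borrow)
  1-0-1 → 0
  0-0 → 0
  0-0 → 0
  0-0 → 0
  1-0 → 1
  0-0 → 0
  1-1 → 0
  0-0 → 0
  1-0 → 1
  1-0 → 1

0b110001000001011010110111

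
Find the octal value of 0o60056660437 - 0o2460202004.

0o55376456433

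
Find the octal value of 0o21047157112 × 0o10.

0o210471571120

Multiply each base-8 digit by 8, carrying:
  2×8 = 16 → write 0 carry 2
  1×8+2 = 10 → write 2 carry 1
  1×8+1 = 9 → write 1 carry 1
  7×8+1 = 57 → write 1 carry 7
  5×8+7 = 47 → write 7 carry 5
  1×8+5 = 13 → write 5 carry 1
  7×8+1 = 57 → write 1 carry 7
  4×8+7 = 39 → write 7 carry 4
  0×8+4 = 4 → write 4
  1×8 = 8 → write 0 carry 1
  2×8+1 = 17 → write 1 carry 2
  remaining carry: 2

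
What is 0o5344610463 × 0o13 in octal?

0o73724336461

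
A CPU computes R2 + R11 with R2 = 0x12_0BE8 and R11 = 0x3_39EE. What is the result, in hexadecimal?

0x1545D6

Add column by column in base 16, right to left:
  8+E = 6 carry 1
  E+E+1 = D carry 1
  B+9+1 = 5 carry 1
  0+3+1 = 4
  2+3 = 5
  1+0 = 1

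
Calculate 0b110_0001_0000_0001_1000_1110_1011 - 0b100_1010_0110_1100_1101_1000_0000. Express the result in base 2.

0b1011010010100101101101011

Subtract column by column in base 2:
  1-0 → 1
  1-0 → 1
  0-0 → 0
  1-0 → 1
  0-0 → 0
  1-0 → 1
  1-0 → 1
  1-1 → 0
  0-1 → 1 (borrow)
  0-0-1 → 1 (borrow)
  0-1-1 → 0 (borrow)
  1-1-1 → 1 (borrow)
  1-0-1 → 0
  0-0 → 0
  0-1 → 1 (borrow)
  0-1-1 → 0 (borrow)
  0-0-1 → 1 (borrow)
  0-1-1 → 0 (borrow)
  0-1-1 → 0 (borrow)
  0-0-1 → 1 (borrow)
  1-0-1 → 0
  0-1 → 1 (borrow)
  0-0-1 → 1 (borrow)
  0-1-1 → 0 (borrow)
  0-0-1 → 1 (borrow)
  1-0-1 → 0
  1-1 → 0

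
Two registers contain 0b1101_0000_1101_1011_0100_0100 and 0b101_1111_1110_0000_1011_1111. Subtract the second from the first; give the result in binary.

Subtract column by column in base 2:
  0-1 → 1 (borrow)
  0-1-1 → 0 (borrow)
  1-1-1 → 1 (borrow)
  0-1-1 → 0 (borrow)
  0-1-1 → 0 (borrow)
  0-1-1 → 0 (borrow)
  1-0-1 → 0
  0-1 → 1 (borrow)
  1-0-1 → 0
  1-0 → 1
  0-0 → 0
  1-0 → 1
  1-0 → 1
  0-1 → 1 (borrow)
  1-1-1 → 1 (borrow)
  1-1-1 → 1 (borrow)
  0-1-1 → 0 (borrow)
  0-1-1 → 0 (borrow)
  0-1-1 → 0 (borrow)
  0-1-1 → 0 (borrow)
  1-1-1 → 1 (borrow)
  0-0-1 → 1 (borrow)
  1-1-1 → 1 (borrow)
  1-0-1 → 0

0b11100001111101010000101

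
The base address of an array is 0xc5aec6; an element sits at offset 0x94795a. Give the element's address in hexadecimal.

0x15a2820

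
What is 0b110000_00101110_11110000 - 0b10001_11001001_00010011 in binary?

Subtract column by column in base 2:
  0-1 → 1 (borrow)
  0-1-1 → 0 (borrow)
  0-0-1 → 1 (borrow)
  0-0-1 → 1 (borrow)
  1-1-1 → 1 (borrow)
  1-0-1 → 0
  1-0 → 1
  1-0 → 1
  0-1 → 1 (borrow)
  1-0-1 → 0
  1-0 → 1
  1-1 → 0
  0-0 → 0
  1-0 → 1
  0-1 → 1 (borrow)
  0-1-1 → 0 (borrow)
  0-1-1 → 0 (borrow)
  0-0-1 → 1 (borrow)
  0-0-1 → 1 (borrow)
  0-0-1 → 1 (borrow)
  1-1-1 → 1 (borrow)
  1-0-1 → 0

0b111100110010111011101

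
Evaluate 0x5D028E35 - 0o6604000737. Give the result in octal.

0x5D028E35 = 0o13500507065 in octal.
Subtract column by column in base 8:
  5-7 → 6 (borrow)
  6-3-1 → 2
  0-7 → 1 (borrow)
  7-0-1 → 6
  0-0 → 0
  5-0 → 5
  0-4 → 4 (borrow)
  0-0-1 → 7 (borrow)
  5-6-1 → 6 (borrow)
  3-6-1 → 4 (borrow)
  1-0-1 → 0

0o4674506126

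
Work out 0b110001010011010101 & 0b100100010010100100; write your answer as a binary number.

0b100000010010000100

AND bit by bit (1 only where both bits are 1):
  110001010011010101
& 100100010010100100
= 100000010010000100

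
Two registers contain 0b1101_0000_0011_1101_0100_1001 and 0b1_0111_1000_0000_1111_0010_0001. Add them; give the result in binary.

0b10010010000100110001101010

Add column by column in base 2, right to left:
  1+1 = 0 carry 1
  0+0+1 = 1
  0+0 = 0
  1+0 = 1
  0+0 = 0
  0+1 = 1
  1+0 = 1
  0+0 = 0
  1+1 = 0 carry 1
  0+1+1 = 0 carry 1
  1+1+1 = 1 carry 1
  1+1+1 = 1 carry 1
  1+0+1 = 0 carry 1
  1+0+1 = 0 carry 1
  0+0+1 = 1
  0+0 = 0
  0+0 = 0
  0+0 = 0
  0+0 = 0
  0+1 = 1
  1+1 = 0 carry 1
  0+1+1 = 0 carry 1
  1+1+1 = 1 carry 1
  1+0+1 = 0 carry 1
  0+1+1 = 0 carry 1
  final carry 1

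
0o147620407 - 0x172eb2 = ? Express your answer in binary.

0b1100001111111001001010101

0o147620407 = 0b1100111110010000100000111 in binary.
0x172eb2 = 0b101110010111010110010 in binary.
Subtract column by column in base 2:
  1-0 → 1
  1-1 → 0
  1-0 → 1
  0-0 → 0
  0-1 → 1 (borrow)
  0-1-1 → 0 (borrow)
  0-0-1 → 1 (borrow)
  0-1-1 → 0 (borrow)
  1-0-1 → 0
  0-1 → 1 (borrow)
  0-1-1 → 0 (borrow)
  0-1-1 → 0 (borrow)
  0-0-1 → 1 (borrow)
  1-1-1 → 1 (borrow)
  0-0-1 → 1 (borrow)
  0-0-1 → 1 (borrow)
  1-1-1 → 1 (borrow)
  1-1-1 → 1 (borrow)
  1-1-1 → 1 (borrow)
  1-0-1 → 0
  1-1 → 0
  0-0 → 0
  0-0 → 0
  1-0 → 1
  1-0 → 1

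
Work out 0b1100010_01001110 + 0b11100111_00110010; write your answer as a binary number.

0b10100100110000000

Add column by column in base 2, right to left:
  0+0 = 0
  1+1 = 0 carry 1
  1+0+1 = 0 carry 1
  1+0+1 = 0 carry 1
  0+1+1 = 0 carry 1
  0+1+1 = 0 carry 1
  1+0+1 = 0 carry 1
  0+0+1 = 1
  0+1 = 1
  1+1 = 0 carry 1
  0+1+1 = 0 carry 1
  0+0+1 = 1
  0+0 = 0
  1+1 = 0 carry 1
  1+1+1 = 1 carry 1
  0+1+1 = 0 carry 1
  final carry 1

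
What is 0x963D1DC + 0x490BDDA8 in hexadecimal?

0x526FAF84

Add column by column in base 16, right to left:
  C+8 = 4 carry 1
  D+A+1 = 8 carry 1
  1+D+1 = F
  D+D = A carry 1
  3+B+1 = F
  6+0 = 6
  9+9 = 2 carry 1
  0+4+1 = 5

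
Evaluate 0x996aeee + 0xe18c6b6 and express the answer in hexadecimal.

0x17af75a4

Add column by column in base 16, right to left:
  e+6 = 4 carry 1
  e+b+1 = a carry 1
  e+6+1 = 5 carry 1
  a+c+1 = 7 carry 1
  6+8+1 = f
  9+1 = a
  9+e = 7 carry 1
  final carry 1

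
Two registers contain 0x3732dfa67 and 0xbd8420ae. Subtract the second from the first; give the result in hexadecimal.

Subtract column by column in base 16:
  7-e → 9 (borrow)
  6-a-1 → b (borrow)
  a-0-1 → 9
  f-2 → d
  d-4 → 9
  2-8 → a (borrow)
  3-d-1 → 5 (borrow)
  7-b-1 → b (borrow)
  3-0-1 → 2

0x2b5a9d9b9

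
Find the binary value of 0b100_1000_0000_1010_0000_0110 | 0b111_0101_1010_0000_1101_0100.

0b11111011010101011010110

OR bit by bit (1 where either bit is 1):
  10010000000101000000110
| 11101011010000011010100
= 11111011010101011010110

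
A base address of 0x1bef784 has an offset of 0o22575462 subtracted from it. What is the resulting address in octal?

0o134776122

0x1bef784 = 0o157573604 in octal.
Subtract column by column in base 8:
  4-2 → 2
  0-6 → 2 (borrow)
  6-4-1 → 1
  3-5 → 6 (borrow)
  7-7-1 → 7 (borrow)
  5-5-1 → 7 (borrow)
  7-2-1 → 4
  5-2 → 3
  1-0 → 1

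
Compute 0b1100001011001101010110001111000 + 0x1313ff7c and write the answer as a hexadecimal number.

0b1100001011001101010110001111000 = 0x6166ac78 in hexadecimal.
Add column by column in base 16, right to left:
  8+c = 4 carry 1
  7+7+1 = f
  c+f = b carry 1
  a+f+1 = a carry 1
  6+3+1 = a
  6+1 = 7
  1+3 = 4
  6+1 = 7

0x747aabf4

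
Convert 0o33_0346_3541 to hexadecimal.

0x1b0e6761

Each octal digit is 3 bits: 3=011 3=011 0=000 3=011 4=100 6=110 3=011 5=101 4=100 1=001.
Group the bits into nibbles: 0001 1011 0000 1110 0110 0111 0110 0001 → 1b0e6761.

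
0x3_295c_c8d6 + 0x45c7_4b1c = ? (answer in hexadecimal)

0x36f2413f2

Add column by column in base 16, right to left:
  6+c = 2 carry 1
  d+1+1 = f
  8+b = 3 carry 1
  c+4+1 = 1 carry 1
  c+7+1 = 4 carry 1
  5+c+1 = 2 carry 1
  9+5+1 = f
  2+4 = 6
  3+0 = 3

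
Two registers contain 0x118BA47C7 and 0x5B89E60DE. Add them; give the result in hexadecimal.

0x6D158A8A5

Add column by column in base 16, right to left:
  7+E = 5 carry 1
  C+D+1 = A carry 1
  7+0+1 = 8
  4+6 = A
  A+E = 8 carry 1
  B+9+1 = 5 carry 1
  8+8+1 = 1 carry 1
  1+B+1 = D
  1+5 = 6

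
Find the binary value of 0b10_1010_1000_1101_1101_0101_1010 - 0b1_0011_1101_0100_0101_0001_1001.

0b1011010111001100001000001

Subtract column by column in base 2:
  0-1 → 1 (borrow)
  1-0-1 → 0
  0-0 → 0
  1-1 → 0
  1-1 → 0
  0-0 → 0
  1-0 → 1
  0-0 → 0
  1-1 → 0
  0-0 → 0
  1-1 → 0
  1-0 → 1
  1-0 → 1
  0-0 → 0
  1-1 → 0
  1-0 → 1
  0-1 → 1 (borrow)
  0-0-1 → 1 (borrow)
  0-1-1 → 0 (borrow)
  1-1-1 → 1 (borrow)
  0-1-1 → 0 (borrow)
  1-1-1 → 1 (borrow)
  0-0-1 → 1 (borrow)
  1-0-1 → 0
  0-1 → 1 (borrow)
  1-0-1 → 0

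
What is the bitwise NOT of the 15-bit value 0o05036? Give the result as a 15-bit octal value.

Each oct digit d becomes 7−d:
  0→7, 5→2, 0→7, 3→4, 6→1

0o72741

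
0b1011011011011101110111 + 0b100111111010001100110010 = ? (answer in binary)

Add column by column in base 2, right to left:
  1+0 = 1
  1+1 = 0 carry 1
  1+0+1 = 0 carry 1
  0+0+1 = 1
  1+1 = 0 carry 1
  1+1+1 = 1 carry 1
  1+0+1 = 0 carry 1
  0+0+1 = 1
  1+1 = 0 carry 1
  1+1+1 = 1 carry 1
  1+0+1 = 0 carry 1
  0+0+1 = 1
  1+0 = 1
  1+1 = 0 carry 1
  0+0+1 = 1
  1+1 = 0 carry 1
  1+1+1 = 1 carry 1
  0+1+1 = 0 carry 1
  1+1+1 = 1 carry 1
  1+1+1 = 1 carry 1
  0+1+1 = 0 carry 1
  1+0+1 = 0 carry 1
  0+0+1 = 1
  0+1 = 1

0b110011010101101010101001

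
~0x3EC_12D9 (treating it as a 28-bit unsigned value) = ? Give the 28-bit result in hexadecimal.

Each hex digit d becomes F−d:
  3→C, E→1, C→3, 1→E, 2→D, D→2, 9→6

0xC13ED26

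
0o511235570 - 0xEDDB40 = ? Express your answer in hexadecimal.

0o511235570 = 0x5253B78 in hexadecimal.
Subtract column by column in base 16:
  8-0 → 8
  7-4 → 3
  B-B → 0
  3-D → 6 (borrow)
  5-D-1 → 7 (borrow)
  2-E-1 → 3 (borrow)
  5-0-1 → 4

0x4376038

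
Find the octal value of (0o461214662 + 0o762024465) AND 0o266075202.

0o42041202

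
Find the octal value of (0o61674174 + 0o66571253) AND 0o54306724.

0o50004404

Add column by column in base 8, right to left:
  4+3 = 7
  7+5 = 4 carry 1
  1+2+1 = 4
  4+1 = 5
  7+7 = 6 carry 1
  6+5+1 = 4 carry 1
  1+6+1 = 0 carry 1
  6+6+1 = 5 carry 1
  final carry 1
Sum = 0o150465447; now AND with 0o54306724:
  1&0=0, 5&5=5, 0&4=0, 4&3=0, 6&0=0, 5&6=4, 4&7=4, 4&2=0, 7&4=4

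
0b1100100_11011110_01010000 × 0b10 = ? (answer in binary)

Multiply each base-2 digit by 2, carrying:
  0×2 = 0 → write 0
  0×2 = 0 → write 0
  0×2 = 0 → write 0
  0×2 = 0 → write 0
  1×2 = 2 → write 0 carry 1
  0×2+1 = 1 → write 1
  1×2 = 2 → write 0 carry 1
  0×2+1 = 1 → write 1
  0×2 = 0 → write 0
  1×2 = 2 → write 0 carry 1
  1×2+1 = 3 → write 1 carry 1
  1×2+1 = 3 → write 1 carry 1
  1×2+1 = 3 → write 1 carry 1
  0×2+1 = 1 → write 1
  1×2 = 2 → write 0 carry 1
  1×2+1 = 3 → write 1 carry 1
  0×2+1 = 1 → write 1
  0×2 = 0 → write 0
  1×2 = 2 → write 0 carry 1
  0×2+1 = 1 → write 1
  0×2 = 0 → write 0
  1×2 = 2 → write 0 carry 1
  1×2+1 = 3 → write 1 carry 1
  remaining carry: 1

0b110010011011110010100000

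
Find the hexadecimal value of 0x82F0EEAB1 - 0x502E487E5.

0x32C2A62CC

Subtract column by column in base 16:
  1-5 → C (borrow)
  B-E-1 → C (borrow)
  A-7-1 → 2
  E-8 → 6
  E-4 → A
  0-E → 2 (borrow)
  F-2-1 → C
  2-0 → 2
  8-5 → 3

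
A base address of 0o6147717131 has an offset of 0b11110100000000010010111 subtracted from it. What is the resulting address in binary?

0b110001001001011001110111000010

0o6147717131 = 0b110001100111111001111001011001 in binary.
Subtract column by column in base 2:
  1-1 → 0
  0-1 → 1 (borrow)
  0-1-1 → 0 (borrow)
  1-0-1 → 0
  1-1 → 0
  0-0 → 0
  1-0 → 1
  0-1 → 1 (borrow)
  0-0-1 → 1 (borrow)
  1-0-1 → 0
  1-0 → 1
  1-0 → 1
  1-0 → 1
  0-0 → 0
  0-0 → 0
  1-0 → 1
  1-0 → 1
  1-1 → 0
  1-0 → 1
  1-1 → 0
  1-1 → 0
  0-1 → 1 (borrow)
  0-1-1 → 0 (borrow)
  1-0-1 → 0
  1-0 → 1
  0-0 → 0
  0-0 → 0
  0-0 → 0
  1-0 → 1
  1-0 → 1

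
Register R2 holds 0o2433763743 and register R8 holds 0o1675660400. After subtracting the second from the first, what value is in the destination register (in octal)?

0o536103343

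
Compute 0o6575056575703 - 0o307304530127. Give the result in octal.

0o6265552045554

Subtract column by column in base 8:
  3-7 → 4 (borrow)
  0-2-1 → 5 (borrow)
  7-1-1 → 5
  5-0 → 5
  7-3 → 4
  5-5 → 0
  6-4 → 2
  5-0 → 5
  0-3 → 5 (borrow)
  5-7-1 → 5 (borrow)
  7-0-1 → 6
  5-3 → 2
  6-0 → 6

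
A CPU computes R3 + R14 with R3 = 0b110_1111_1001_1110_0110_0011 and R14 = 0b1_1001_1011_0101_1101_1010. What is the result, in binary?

Add column by column in base 2, right to left:
  1+0 = 1
  1+1 = 0 carry 1
  0+0+1 = 1
  0+1 = 1
  0+1 = 1
  1+0 = 1
  1+1 = 0 carry 1
  0+1+1 = 0 carry 1
  0+1+1 = 0 carry 1
  1+0+1 = 0 carry 1
  1+1+1 = 1 carry 1
  1+0+1 = 0 carry 1
  1+1+1 = 1 carry 1
  0+1+1 = 0 carry 1
  0+0+1 = 1
  1+1 = 0 carry 1
  1+1+1 = 1 carry 1
  1+0+1 = 0 carry 1
  1+0+1 = 0 carry 1
  1+1+1 = 1 carry 1
  0+1+1 = 0 carry 1
  1+0+1 = 0 carry 1
  1+0+1 = 0 carry 1
  final carry 1

0b100010010101010000111101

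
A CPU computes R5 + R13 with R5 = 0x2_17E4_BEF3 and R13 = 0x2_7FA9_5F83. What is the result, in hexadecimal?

0x4978E1E76

Add column by column in base 16, right to left:
  3+3 = 6
  F+8 = 7 carry 1
  E+F+1 = E carry 1
  B+5+1 = 1 carry 1
  4+9+1 = E
  E+A = 8 carry 1
  7+F+1 = 7 carry 1
  1+7+1 = 9
  2+2 = 4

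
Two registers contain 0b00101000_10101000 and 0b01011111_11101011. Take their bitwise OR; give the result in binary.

0b0111111111101011

OR bit by bit (1 where either bit is 1):
  0010100010101000
| 0101111111101011
= 0111111111101011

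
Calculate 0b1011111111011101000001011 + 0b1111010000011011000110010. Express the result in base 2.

Add column by column in base 2, right to left:
  1+0 = 1
  1+1 = 0 carry 1
  0+0+1 = 1
  1+0 = 1
  0+1 = 1
  0+1 = 1
  0+0 = 0
  0+0 = 0
  0+0 = 0
  1+1 = 0 carry 1
  0+1+1 = 0 carry 1
  1+0+1 = 0 carry 1
  1+1+1 = 1 carry 1
  1+1+1 = 1 carry 1
  0+0+1 = 1
  1+0 = 1
  1+0 = 1
  1+0 = 1
  1+0 = 1
  1+1 = 0 carry 1
  1+0+1 = 0 carry 1
  1+1+1 = 1 carry 1
  1+1+1 = 1 carry 1
  0+1+1 = 0 carry 1
  1+1+1 = 1 carry 1
  final carry 1

0b11011001111111000000111101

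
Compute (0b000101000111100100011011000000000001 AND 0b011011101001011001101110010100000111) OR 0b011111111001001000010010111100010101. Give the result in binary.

0b000101000111100100011011000000000001 AND 0b011011101001011001101110010100000111 = 0b000001000001000000001010000000000001.
Then OR with 0b011111111001001000010010111100010101.

0b11111111001001000011010111100010101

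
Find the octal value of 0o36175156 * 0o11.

Multiply each base-8 digit by 9, carrying:
  6×9 = 54 → write 6 carry 6
  5×9+6 = 51 → write 3 carry 6
  1×9+6 = 15 → write 7 carry 1
  5×9+1 = 46 → write 6 carry 5
  7×9+5 = 68 → write 4 carry 8
  1×9+8 = 17 → write 1 carry 2
  6×9+2 = 56 → write 0 carry 7
  3×9+7 = 34 → write 2 carry 4
  remaining carry: 4

0o420146736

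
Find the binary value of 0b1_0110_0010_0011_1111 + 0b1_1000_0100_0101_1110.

Add column by column in base 2, right to left:
  1+0 = 1
  1+1 = 0 carry 1
  1+1+1 = 1 carry 1
  1+1+1 = 1 carry 1
  1+1+1 = 1 carry 1
  1+0+1 = 0 carry 1
  0+1+1 = 0 carry 1
  0+0+1 = 1
  0+0 = 0
  1+0 = 1
  0+1 = 1
  0+0 = 0
  0+0 = 0
  1+0 = 1
  1+0 = 1
  0+1 = 1
  1+1 = 0 carry 1
  final carry 1

0b101110011010011101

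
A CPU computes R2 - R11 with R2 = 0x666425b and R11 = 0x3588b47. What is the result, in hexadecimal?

0x30db714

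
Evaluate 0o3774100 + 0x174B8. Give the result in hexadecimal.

0o3774100 = 0xFF840 in hexadecimal.
Add column by column in base 16, right to left:
  0+8 = 8
  4+B = F
  8+4 = C
  F+7 = 6 carry 1
  F+1+1 = 1 carry 1
  final carry 1

0x116CF8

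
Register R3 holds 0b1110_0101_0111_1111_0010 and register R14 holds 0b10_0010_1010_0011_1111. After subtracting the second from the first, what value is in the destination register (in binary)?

0b11000010110110110011

Subtract column by column in base 2:
  0-1 → 1 (borrow)
  1-1-1 → 1 (borrow)
  0-1-1 → 0 (borrow)
  0-1-1 → 0 (borrow)
  1-1-1 → 1 (borrow)
  1-1-1 → 1 (borrow)
  1-0-1 → 0
  1-0 → 1
  1-0 → 1
  1-1 → 0
  1-0 → 1
  0-1 → 1 (borrow)
  1-0-1 → 0
  0-1 → 1 (borrow)
  1-0-1 → 0
  0-0 → 0
  0-0 → 0
  1-1 → 0
  1-0 → 1
  1-0 → 1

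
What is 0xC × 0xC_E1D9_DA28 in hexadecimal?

0x9A963639E0

Multiply each base-16 digit by 12, carrying:
  8×12 = 96 → write 0 carry 6
  2×12+6 = 30 → write E carry 1
  A×12+1 = 121 → write 9 carry 7
  D×12+7 = 163 → write 3 carry 10
  9×12+10 = 118 → write 6 carry 7
  D×12+7 = 163 → write 3 carry 10
  1×12+10 = 22 → write 6 carry 1
  E×12+1 = 169 → write 9 carry 10
  C×12+10 = 154 → write A carry 9
  remaining carry: 9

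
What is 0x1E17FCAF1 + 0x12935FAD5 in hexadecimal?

0x30AB5C5C6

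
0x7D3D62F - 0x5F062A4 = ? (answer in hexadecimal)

0x1E3738B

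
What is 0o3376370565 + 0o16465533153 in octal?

0o22064123740

Add column by column in base 8, right to left:
  5+3 = 0 carry 1
  6+5+1 = 4 carry 1
  5+1+1 = 7
  0+3 = 3
  7+3 = 2 carry 1
  3+5+1 = 1 carry 1
  6+5+1 = 4 carry 1
  7+6+1 = 6 carry 1
  3+4+1 = 0 carry 1
  3+6+1 = 2 carry 1
  0+1+1 = 2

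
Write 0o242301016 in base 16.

0x289820e

Each octal digit is 3 bits: 2=010 4=100 2=010 3=011 0=000 1=001 0=000 1=001 6=110.
Group the bits into nibbles: 0010 1000 1001 1000 0010 0000 1110 → 289820e.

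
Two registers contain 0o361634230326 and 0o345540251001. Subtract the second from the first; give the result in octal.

0o14073757325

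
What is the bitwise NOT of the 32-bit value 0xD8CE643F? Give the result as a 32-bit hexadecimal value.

Each hex digit d becomes F−d:
  D→2, 8→7, C→3, E→1, 6→9, 4→B, 3→C, F→0

0x27319BC0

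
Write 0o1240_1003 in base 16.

Each octal digit is 3 bits: 1=001 2=010 4=100 0=000 1=001 0=000 0=000 3=011.
Group the bits into nibbles: 0010 1010 0000 0010 0000 0011 → 2A0203.

0x2A0203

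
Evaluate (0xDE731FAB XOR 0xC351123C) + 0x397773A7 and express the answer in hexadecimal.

0x5699813E

First 0xDE731FAB XOR 0xC351123C = 0x1D220D97.
Add column by column in base 16, right to left:
  7+7 = E
  9+A = 3 carry 1
  D+3+1 = 1 carry 1
  0+7+1 = 8
  2+7 = 9
  2+7 = 9
  D+9 = 6 carry 1
  1+3+1 = 5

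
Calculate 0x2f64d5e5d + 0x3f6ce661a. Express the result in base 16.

0x6ed1bc477

Add column by column in base 16, right to left:
  d+a = 7 carry 1
  5+1+1 = 7
  e+6 = 4 carry 1
  5+6+1 = c
  d+e = b carry 1
  4+c+1 = 1 carry 1
  6+6+1 = d
  f+f = e carry 1
  2+3+1 = 6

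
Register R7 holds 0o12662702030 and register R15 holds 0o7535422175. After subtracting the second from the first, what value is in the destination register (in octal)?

0o3125257633

Subtract column by column in base 8:
  0-5 → 3 (borrow)
  3-7-1 → 3 (borrow)
  0-1-1 → 6 (borrow)
  2-2-1 → 7 (borrow)
  0-2-1 → 5 (borrow)
  7-4-1 → 2
  2-5 → 5 (borrow)
  6-3-1 → 2
  6-5 → 1
  2-7 → 3 (borrow)
  1-0-1 → 0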